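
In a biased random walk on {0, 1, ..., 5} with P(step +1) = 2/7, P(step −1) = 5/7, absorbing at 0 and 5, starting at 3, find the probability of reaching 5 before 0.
P(hit 5 before 0) = (1 − (5/2)^3) / (1 − (5/2)^5) = 156/1031

Let u_k denote P(reach 5 before 0 | start at k). Boundary: u_0 = 0, u_5 = 1. Recurrence: u_k = 2/7·u_{k+1} + 5/7·u_{k-1} for 1 ≤ k ≤ 4. Try u_k = A + B·r^k with r = q/p = (5/7)/(2/7) = 5/2. Substitution satisfies the recurrence; boundary conditions give:
  u_k = (1 − r^k) / (1 − r^N) = (1 − (5/2)^3) / (1 − (5/2)^5) = 156/1031.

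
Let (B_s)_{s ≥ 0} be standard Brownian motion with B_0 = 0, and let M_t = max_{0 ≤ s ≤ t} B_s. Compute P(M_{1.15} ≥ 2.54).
P(M_{1.15} ≥ 2.54) = 2·P(B_{1.15} ≥ 2.54) = 2(1 − Φ(2.54/√1.15)) ≈ 0.0179

By the reflection principle for Brownian motion, P(M_t ≥ a) = 2 · P(B_t ≥ a) for a ≥ 0. Since B_t ~ N(0, t), P(B_t ≥ 2.54) = 1 − Φ(2.54/√t) = 1 − Φ(2.54/√1.15) = 1 − Φ(2.3686). So
  P(M_{1.15} ≥ 2.54) = 2(1 − Φ(2.3686)) ≈ 0.0179.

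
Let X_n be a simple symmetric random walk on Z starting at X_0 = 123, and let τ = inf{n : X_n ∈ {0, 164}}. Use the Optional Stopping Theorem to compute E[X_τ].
E[X_τ] = 123

X_n is a martingale and τ is a bounded-mean stopping time (indeed τ is finite a.s. with bounded expectation since the walk is in a bounded region). By the OST, E[X_τ] = E[X_0] = 123. Equivalently: E[X_τ] = 164 · P(hit 164 first) + 0 · P(hit 0 first) = 164 · (123/164) = 123.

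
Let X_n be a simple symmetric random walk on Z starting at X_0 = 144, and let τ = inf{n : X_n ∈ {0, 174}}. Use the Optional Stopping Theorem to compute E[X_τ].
E[X_τ] = 144

X_n is a martingale and τ is a bounded-mean stopping time (indeed τ is finite a.s. with bounded expectation since the walk is in a bounded region). By the OST, E[X_τ] = E[X_0] = 144. Equivalently: E[X_τ] = 174 · P(hit 174 first) + 0 · P(hit 0 first) = 174 · (144/174) = 144.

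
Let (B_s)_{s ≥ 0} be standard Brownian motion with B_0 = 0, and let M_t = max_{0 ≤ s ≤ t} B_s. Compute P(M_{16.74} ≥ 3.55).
P(M_{16.74} ≥ 3.55) = 2·P(B_{16.74} ≥ 3.55) = 2(1 − Φ(3.55/√16.74)) ≈ 0.3856

By the reflection principle for Brownian motion, P(M_t ≥ a) = 2 · P(B_t ≥ a) for a ≥ 0. Since B_t ~ N(0, t), P(B_t ≥ 3.55) = 1 − Φ(3.55/√t) = 1 − Φ(3.55/√16.74) = 1 − Φ(0.8677). So
  P(M_{16.74} ≥ 3.55) = 2(1 − Φ(0.8677)) ≈ 0.3856.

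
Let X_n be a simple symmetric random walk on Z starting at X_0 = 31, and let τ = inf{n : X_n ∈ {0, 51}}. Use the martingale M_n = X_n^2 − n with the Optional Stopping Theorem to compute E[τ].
E[τ] = 620

M_n = X_n^2 − n is a martingale (since E[X_{n+1}^2 | F_n] = X_n^2 + 1). By OST (τ has finite mean in a bounded region), E[M_τ] = E[M_0] = X_0^2 − 0 = 31^2 = 961. Also E[M_τ] = E[X_τ^2] − E[τ]. The walk exits at 0 or 51, with P(hit 51 first) = 31/51, so E[X_τ^2] = 51^2 · 31/51 + 0 = 1581. Thus E[τ] = E[X_τ^2] − E[M_τ] = 1581 − 961 = 620 = 31(51 − 31) = 620.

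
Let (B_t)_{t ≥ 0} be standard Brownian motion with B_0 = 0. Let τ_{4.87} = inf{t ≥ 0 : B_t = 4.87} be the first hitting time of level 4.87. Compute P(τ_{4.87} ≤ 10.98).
P(τ_{4.87} ≤ 10.98) = 2(1 − Φ(4.87/√10.98)) = 2(1 − Φ(1.4697)) ≈ 0.1416

By the reflection principle for standard BM, P(τ_b ≤ t) = 2 · P(B_t ≥ b). Since B_t ~ N(0, t), P(B_t ≥ 4.87) = 1 − Φ(4.87/√t) = 1 − Φ(4.87/√10.98) = 1 − Φ(1.4697) ≈ 0.07082. Doubling: P(τ_{4.87} ≤ 10.98) ≈ 2 · 0.07082 = 0.14164 ≈ 0.1416.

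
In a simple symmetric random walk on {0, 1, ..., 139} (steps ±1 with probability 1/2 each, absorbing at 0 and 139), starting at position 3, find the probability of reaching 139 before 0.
P(hit 139 before 0) = 3/139

Let u_k = P(hit 139 before 0 | start at k). Then u_0 = 0, u_139 = 1, and u_k = u_{k-1}/2 + u_{k+1}/2 for 1 ≤ k ≤ 138. This harmonic recurrence is solved by u_k = k/139, giving u_3 = 3/139.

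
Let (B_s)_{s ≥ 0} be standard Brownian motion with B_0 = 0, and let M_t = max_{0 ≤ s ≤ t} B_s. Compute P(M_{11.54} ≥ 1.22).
P(M_{11.54} ≥ 1.22) = 2·P(B_{11.54} ≥ 1.22) = 2(1 − Φ(1.22/√11.54)) ≈ 0.7195

By the reflection principle for Brownian motion, P(M_t ≥ a) = 2 · P(B_t ≥ a) for a ≥ 0. Since B_t ~ N(0, t), P(B_t ≥ 1.22) = 1 − Φ(1.22/√t) = 1 − Φ(1.22/√11.54) = 1 − Φ(0.3591). So
  P(M_{11.54} ≥ 1.22) = 2(1 − Φ(0.3591)) ≈ 0.7195.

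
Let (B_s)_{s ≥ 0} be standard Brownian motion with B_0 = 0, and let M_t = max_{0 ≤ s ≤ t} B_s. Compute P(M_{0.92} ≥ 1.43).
P(M_{0.92} ≥ 1.43) = 2·P(B_{0.92} ≥ 1.43) = 2(1 − Φ(1.43/√0.92)) ≈ 0.1360

By the reflection principle for Brownian motion, P(M_t ≥ a) = 2 · P(B_t ≥ a) for a ≥ 0. Since B_t ~ N(0, t), P(B_t ≥ 1.43) = 1 − Φ(1.43/√t) = 1 − Φ(1.43/√0.92) = 1 − Φ(1.4909). So
  P(M_{0.92} ≥ 1.43) = 2(1 − Φ(1.4909)) ≈ 0.1360.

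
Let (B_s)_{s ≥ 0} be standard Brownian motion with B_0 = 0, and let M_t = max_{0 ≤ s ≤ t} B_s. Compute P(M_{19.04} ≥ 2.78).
P(M_{19.04} ≥ 2.78) = 2·P(B_{19.04} ≥ 2.78) = 2(1 − Φ(2.78/√19.04)) ≈ 0.5241

By the reflection principle for Brownian motion, P(M_t ≥ a) = 2 · P(B_t ≥ a) for a ≥ 0. Since B_t ~ N(0, t), P(B_t ≥ 2.78) = 1 − Φ(2.78/√t) = 1 − Φ(2.78/√19.04) = 1 − Φ(0.6371). So
  P(M_{19.04} ≥ 2.78) = 2(1 − Φ(0.6371)) ≈ 0.5241.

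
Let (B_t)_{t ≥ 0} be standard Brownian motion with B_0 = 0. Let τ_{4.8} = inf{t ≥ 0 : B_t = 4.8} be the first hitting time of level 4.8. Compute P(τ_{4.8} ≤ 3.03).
P(τ_{4.8} ≤ 3.03) = 2(1 − Φ(4.8/√3.03)) = 2(1 − Φ(2.7575)) ≈ 0.0058

By the reflection principle for standard BM, P(τ_b ≤ t) = 2 · P(B_t ≥ b). Since B_t ~ N(0, t), P(B_t ≥ 4.8) = 1 − Φ(4.8/√t) = 1 − Φ(4.8/√3.03) = 1 − Φ(2.7575) ≈ 0.00291. Doubling: P(τ_{4.8} ≤ 3.03) ≈ 2 · 0.00291 = 0.00582 ≈ 0.0058.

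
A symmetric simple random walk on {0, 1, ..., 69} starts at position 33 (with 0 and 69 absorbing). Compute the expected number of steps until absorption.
E[τ | X_0 = 33] = 1188

Let v_k = E[τ | X_0 = k]. Boundary: v_0 = v_69 = 0. Recurrence: v_k = 1 + (v_{k-1} + v_{k+1})/2 for 1 ≤ k ≤ 68. The particular solution to v_k − (v_{k-1} + v_{k+1})/2 = 1 is v_k = −k^2. Adding homogeneous solution A + B k and matching boundaries gives v_k = k (69 − k). Substituting k = 33: v_33 = 33 · 36 = 1188.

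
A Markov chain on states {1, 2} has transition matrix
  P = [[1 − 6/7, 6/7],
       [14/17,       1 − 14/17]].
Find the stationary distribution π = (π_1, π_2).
π_1 = 49/100, π_2 = 51/100

Solve πP = π with π_1 + π_2 = 1. From πP = π: π_1 · (1 − 6/7) + π_2 · 14/17 = π_1 ⇒ π_2 · 14/17 = π_1 · 6/7 ⇒ π_2/π_1 = (6/7)/(14/17) = 51/49. Together with π_1 + π_2 = 1:
  π_1 = (14/17)/(6/7 + 14/17) = (14/17)/(200/119) = 49/100,
  π_2 = (6/7)/(6/7 + 14/17) = (6/7)/(200/119) = 51/100.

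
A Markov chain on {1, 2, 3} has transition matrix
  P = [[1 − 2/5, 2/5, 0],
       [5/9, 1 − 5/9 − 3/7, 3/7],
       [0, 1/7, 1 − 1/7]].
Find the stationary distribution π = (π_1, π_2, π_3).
π = (25/97, 18/97, 54/97)

This is a birth-death chain on three states, which satisfies detailed balance: π_1 · P_{12} = π_2 · P_{21} and π_2 · P_{23} = π_3 · P_{32}.
From π_1 · 2/5 = π_2 · 5/9: π_2/π_1 = (2/5)/(5/9) = 18/25.
From π_2 · 3/7 = π_3 · 1/7: π_3/π_2 = (3/7)/(1/7) = 3.
Take π_1 proportional to 1; then unnormalized π = (1, 18/25, 54/25). Normalize by dividing by the sum 97/25:
  π = (25/97, 18/97, 54/97).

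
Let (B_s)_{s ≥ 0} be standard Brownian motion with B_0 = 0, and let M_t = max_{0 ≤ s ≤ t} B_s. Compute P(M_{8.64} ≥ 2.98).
P(M_{8.64} ≥ 2.98) = 2·P(B_{8.64} ≥ 2.98) = 2(1 − Φ(2.98/√8.64)) ≈ 0.3107

By the reflection principle for Brownian motion, P(M_t ≥ a) = 2 · P(B_t ≥ a) for a ≥ 0. Since B_t ~ N(0, t), P(B_t ≥ 2.98) = 1 − Φ(2.98/√t) = 1 − Φ(2.98/√8.64) = 1 − Φ(1.0138). So
  P(M_{8.64} ≥ 2.98) = 2(1 − Φ(1.0138)) ≈ 0.3107.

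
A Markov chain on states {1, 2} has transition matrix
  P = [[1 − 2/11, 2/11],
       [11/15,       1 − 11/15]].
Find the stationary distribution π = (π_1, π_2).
π_1 = 121/151, π_2 = 30/151

Solve πP = π with π_1 + π_2 = 1. From πP = π: π_1 · (1 − 2/11) + π_2 · 11/15 = π_1 ⇒ π_2 · 11/15 = π_1 · 2/11 ⇒ π_2/π_1 = (2/11)/(11/15) = 30/121. Together with π_1 + π_2 = 1:
  π_1 = (11/15)/(2/11 + 11/15) = (11/15)/(151/165) = 121/151,
  π_2 = (2/11)/(2/11 + 11/15) = (2/11)/(151/165) = 30/151.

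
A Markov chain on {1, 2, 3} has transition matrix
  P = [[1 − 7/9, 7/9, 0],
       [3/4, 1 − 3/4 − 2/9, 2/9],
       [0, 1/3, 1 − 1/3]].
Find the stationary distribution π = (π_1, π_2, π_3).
π = (81/221, 84/221, 56/221)

This is a birth-death chain on three states, which satisfies detailed balance: π_1 · P_{12} = π_2 · P_{21} and π_2 · P_{23} = π_3 · P_{32}.
From π_1 · 7/9 = π_2 · 3/4: π_2/π_1 = (7/9)/(3/4) = 28/27.
From π_2 · 2/9 = π_3 · 1/3: π_3/π_2 = (2/9)/(1/3) = 2/3.
Take π_1 proportional to 1; then unnormalized π = (1, 28/27, 56/81). Normalize by dividing by the sum 221/81:
  π = (81/221, 84/221, 56/221).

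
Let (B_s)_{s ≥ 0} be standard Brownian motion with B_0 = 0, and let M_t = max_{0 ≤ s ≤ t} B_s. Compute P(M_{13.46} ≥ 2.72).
P(M_{13.46} ≥ 2.72) = 2·P(B_{13.46} ≥ 2.72) = 2(1 − Φ(2.72/√13.46)) ≈ 0.4585

By the reflection principle for Brownian motion, P(M_t ≥ a) = 2 · P(B_t ≥ a) for a ≥ 0. Since B_t ~ N(0, t), P(B_t ≥ 2.72) = 1 − Φ(2.72/√t) = 1 − Φ(2.72/√13.46) = 1 − Φ(0.7414). So
  P(M_{13.46} ≥ 2.72) = 2(1 − Φ(0.7414)) ≈ 0.4585.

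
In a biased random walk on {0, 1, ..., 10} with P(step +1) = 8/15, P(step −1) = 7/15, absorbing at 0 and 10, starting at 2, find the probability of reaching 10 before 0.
P(hit 10 before 0) = (1 − (7/8)^2) / (1 − (7/8)^10) = 16777216/52751105

Let u_k denote P(reach 10 before 0 | start at k). Boundary: u_0 = 0, u_10 = 1. Recurrence: u_k = 8/15·u_{k+1} + 7/15·u_{k-1} for 1 ≤ k ≤ 9. Try u_k = A + B·r^k with r = q/p = (7/15)/(8/15) = 7/8. Substitution satisfies the recurrence; boundary conditions give:
  u_k = (1 − r^k) / (1 − r^N) = (1 − (7/8)^2) / (1 − (7/8)^10) = 16777216/52751105.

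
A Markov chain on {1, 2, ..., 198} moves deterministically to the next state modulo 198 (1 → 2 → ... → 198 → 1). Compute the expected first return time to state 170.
E[T_170 | X_0 = 170] = 198

The chain cycles deterministically, so starting at state 170 it returns in exactly 198 steps. Equivalently, the stationary distribution is uniform π_j = 1/198 for every state j, so by Kac's formula E[T_170] = 1/π_170 = 198.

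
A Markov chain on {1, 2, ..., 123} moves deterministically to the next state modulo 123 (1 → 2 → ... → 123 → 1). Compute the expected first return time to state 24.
E[T_24 | X_0 = 24] = 123

The chain cycles deterministically, so starting at state 24 it returns in exactly 123 steps. Equivalently, the stationary distribution is uniform π_j = 1/123 for every state j, so by Kac's formula E[T_24] = 1/π_24 = 123.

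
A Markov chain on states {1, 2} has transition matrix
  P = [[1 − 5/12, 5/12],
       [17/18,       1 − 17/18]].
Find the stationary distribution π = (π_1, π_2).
π_1 = 34/49, π_2 = 15/49

Solve πP = π with π_1 + π_2 = 1. From πP = π: π_1 · (1 − 5/12) + π_2 · 17/18 = π_1 ⇒ π_2 · 17/18 = π_1 · 5/12 ⇒ π_2/π_1 = (5/12)/(17/18) = 15/34. Together with π_1 + π_2 = 1:
  π_1 = (17/18)/(5/12 + 17/18) = (17/18)/(49/36) = 34/49,
  π_2 = (5/12)/(5/12 + 17/18) = (5/12)/(49/36) = 15/49.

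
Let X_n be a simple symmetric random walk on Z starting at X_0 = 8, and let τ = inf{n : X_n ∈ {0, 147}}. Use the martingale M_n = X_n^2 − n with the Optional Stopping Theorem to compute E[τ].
E[τ] = 1112

M_n = X_n^2 − n is a martingale (since E[X_{n+1}^2 | F_n] = X_n^2 + 1). By OST (τ has finite mean in a bounded region), E[M_τ] = E[M_0] = X_0^2 − 0 = 8^2 = 64. Also E[M_τ] = E[X_τ^2] − E[τ]. The walk exits at 0 or 147, with P(hit 147 first) = 8/147, so E[X_τ^2] = 147^2 · 8/147 + 0 = 1176. Thus E[τ] = E[X_τ^2] − E[M_τ] = 1176 − 64 = 1112 = 8(147 − 8) = 1112.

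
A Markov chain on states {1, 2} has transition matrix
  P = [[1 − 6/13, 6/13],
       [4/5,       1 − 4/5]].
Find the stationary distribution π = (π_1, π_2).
π_1 = 26/41, π_2 = 15/41

Solve πP = π with π_1 + π_2 = 1. From πP = π: π_1 · (1 − 6/13) + π_2 · 4/5 = π_1 ⇒ π_2 · 4/5 = π_1 · 6/13 ⇒ π_2/π_1 = (6/13)/(4/5) = 15/26. Together with π_1 + π_2 = 1:
  π_1 = (4/5)/(6/13 + 4/5) = (4/5)/(82/65) = 26/41,
  π_2 = (6/13)/(6/13 + 4/5) = (6/13)/(82/65) = 15/41.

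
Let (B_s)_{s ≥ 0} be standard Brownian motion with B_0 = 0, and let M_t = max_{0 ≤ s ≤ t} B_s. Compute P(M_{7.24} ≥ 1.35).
P(M_{7.24} ≥ 1.35) = 2·P(B_{7.24} ≥ 1.35) = 2(1 − Φ(1.35/√7.24)) ≈ 0.6159

By the reflection principle for Brownian motion, P(M_t ≥ a) = 2 · P(B_t ≥ a) for a ≥ 0. Since B_t ~ N(0, t), P(B_t ≥ 1.35) = 1 − Φ(1.35/√t) = 1 − Φ(1.35/√7.24) = 1 − Φ(0.5017). So
  P(M_{7.24} ≥ 1.35) = 2(1 − Φ(0.5017)) ≈ 0.6159.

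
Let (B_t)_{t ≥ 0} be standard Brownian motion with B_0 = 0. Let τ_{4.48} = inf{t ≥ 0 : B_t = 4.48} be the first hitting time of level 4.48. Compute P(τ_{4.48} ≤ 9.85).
P(τ_{4.48} ≤ 9.85) = 2(1 − Φ(4.48/√9.85)) = 2(1 − Φ(1.4274)) ≈ 0.1535

By the reflection principle for standard BM, P(τ_b ≤ t) = 2 · P(B_t ≥ b). Since B_t ~ N(0, t), P(B_t ≥ 4.48) = 1 − Φ(4.48/√t) = 1 − Φ(4.48/√9.85) = 1 − Φ(1.4274) ≈ 0.07673. Doubling: P(τ_{4.48} ≤ 9.85) ≈ 2 · 0.07673 = 0.15346 ≈ 0.1535.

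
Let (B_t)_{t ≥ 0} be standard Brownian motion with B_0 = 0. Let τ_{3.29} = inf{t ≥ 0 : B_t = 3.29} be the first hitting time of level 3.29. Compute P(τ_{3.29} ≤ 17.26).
P(τ_{3.29} ≤ 17.26) = 2(1 − Φ(3.29/√17.26)) = 2(1 − Φ(0.7919)) ≈ 0.4284

By the reflection principle for standard BM, P(τ_b ≤ t) = 2 · P(B_t ≥ b). Since B_t ~ N(0, t), P(B_t ≥ 3.29) = 1 − Φ(3.29/√t) = 1 − Φ(3.29/√17.26) = 1 − Φ(0.7919) ≈ 0.21421. Doubling: P(τ_{3.29} ≤ 17.26) ≈ 2 · 0.21421 = 0.42842 ≈ 0.4284.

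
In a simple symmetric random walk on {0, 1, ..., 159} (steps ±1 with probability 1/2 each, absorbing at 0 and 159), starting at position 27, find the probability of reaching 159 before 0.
P(hit 159 before 0) = 27/159 = 9/53

Let u_k = P(hit 159 before 0 | start at k). Then u_0 = 0, u_159 = 1, and u_k = u_{k-1}/2 + u_{k+1}/2 for 1 ≤ k ≤ 158. This harmonic recurrence is solved by u_k = k/159, giving u_27 = 27/159 = 9/53.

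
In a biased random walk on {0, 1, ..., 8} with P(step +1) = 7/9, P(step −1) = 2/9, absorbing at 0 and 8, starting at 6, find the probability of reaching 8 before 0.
P(hit 8 before 0) = (1 − (2/7)^6) / (1 − (2/7)^8) = 128037/128101

Let u_k denote P(reach 8 before 0 | start at k). Boundary: u_0 = 0, u_8 = 1. Recurrence: u_k = 7/9·u_{k+1} + 2/9·u_{k-1} for 1 ≤ k ≤ 7. Try u_k = A + B·r^k with r = q/p = (2/9)/(7/9) = 2/7. Substitution satisfies the recurrence; boundary conditions give:
  u_k = (1 − r^k) / (1 − r^N) = (1 − (2/7)^6) / (1 − (2/7)^8) = 128037/128101.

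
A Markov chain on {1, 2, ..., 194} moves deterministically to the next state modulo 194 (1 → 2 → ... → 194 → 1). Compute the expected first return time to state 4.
E[T_4 | X_0 = 4] = 194

The chain cycles deterministically, so starting at state 4 it returns in exactly 194 steps. Equivalently, the stationary distribution is uniform π_j = 1/194 for every state j, so by Kac's formula E[T_4] = 1/π_4 = 194.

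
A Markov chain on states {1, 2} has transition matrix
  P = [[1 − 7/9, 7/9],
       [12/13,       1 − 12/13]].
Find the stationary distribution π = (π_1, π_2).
π_1 = 108/199, π_2 = 91/199

Solve πP = π with π_1 + π_2 = 1. From πP = π: π_1 · (1 − 7/9) + π_2 · 12/13 = π_1 ⇒ π_2 · 12/13 = π_1 · 7/9 ⇒ π_2/π_1 = (7/9)/(12/13) = 91/108. Together with π_1 + π_2 = 1:
  π_1 = (12/13)/(7/9 + 12/13) = (12/13)/(199/117) = 108/199,
  π_2 = (7/9)/(7/9 + 12/13) = (7/9)/(199/117) = 91/199.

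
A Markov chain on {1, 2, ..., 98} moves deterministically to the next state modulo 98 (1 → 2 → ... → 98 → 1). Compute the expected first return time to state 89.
E[T_89 | X_0 = 89] = 98

The chain cycles deterministically, so starting at state 89 it returns in exactly 98 steps. Equivalently, the stationary distribution is uniform π_j = 1/98 for every state j, so by Kac's formula E[T_89] = 1/π_89 = 98.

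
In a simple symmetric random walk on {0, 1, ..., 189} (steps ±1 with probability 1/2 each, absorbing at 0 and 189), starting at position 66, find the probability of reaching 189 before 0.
P(hit 189 before 0) = 66/189 = 22/63

Let u_k = P(hit 189 before 0 | start at k). Then u_0 = 0, u_189 = 1, and u_k = u_{k-1}/2 + u_{k+1}/2 for 1 ≤ k ≤ 188. This harmonic recurrence is solved by u_k = k/189, giving u_66 = 66/189 = 22/63.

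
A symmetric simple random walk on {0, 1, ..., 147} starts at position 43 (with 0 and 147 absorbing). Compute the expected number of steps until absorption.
E[τ | X_0 = 43] = 4472

Let v_k = E[τ | X_0 = k]. Boundary: v_0 = v_147 = 0. Recurrence: v_k = 1 + (v_{k-1} + v_{k+1})/2 for 1 ≤ k ≤ 146. The particular solution to v_k − (v_{k-1} + v_{k+1})/2 = 1 is v_k = −k^2. Adding homogeneous solution A + B k and matching boundaries gives v_k = k (147 − k). Substituting k = 43: v_43 = 43 · 104 = 4472.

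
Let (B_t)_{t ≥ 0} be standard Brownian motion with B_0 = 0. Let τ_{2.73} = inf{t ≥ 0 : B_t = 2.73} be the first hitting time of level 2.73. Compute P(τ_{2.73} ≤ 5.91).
P(τ_{2.73} ≤ 5.91) = 2(1 − Φ(2.73/√5.91)) = 2(1 − Φ(1.1230)) ≈ 0.2614

By the reflection principle for standard BM, P(τ_b ≤ t) = 2 · P(B_t ≥ b). Since B_t ~ N(0, t), P(B_t ≥ 2.73) = 1 − Φ(2.73/√t) = 1 − Φ(2.73/√5.91) = 1 − Φ(1.1230) ≈ 0.13072. Doubling: P(τ_{2.73} ≤ 5.91) ≈ 2 · 0.13072 = 0.26144 ≈ 0.2614.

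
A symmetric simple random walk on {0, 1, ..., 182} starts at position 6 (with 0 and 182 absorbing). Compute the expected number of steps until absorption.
E[τ | X_0 = 6] = 1056

Let v_k = E[τ | X_0 = k]. Boundary: v_0 = v_182 = 0. Recurrence: v_k = 1 + (v_{k-1} + v_{k+1})/2 for 1 ≤ k ≤ 181. The particular solution to v_k − (v_{k-1} + v_{k+1})/2 = 1 is v_k = −k^2. Adding homogeneous solution A + B k and matching boundaries gives v_k = k (182 − k). Substituting k = 6: v_6 = 6 · 176 = 1056.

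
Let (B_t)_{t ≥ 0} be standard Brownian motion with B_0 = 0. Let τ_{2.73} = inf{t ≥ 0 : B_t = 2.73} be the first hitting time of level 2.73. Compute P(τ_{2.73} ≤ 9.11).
P(τ_{2.73} ≤ 9.11) = 2(1 − Φ(2.73/√9.11)) = 2(1 − Φ(0.9045)) ≈ 0.3657

By the reflection principle for standard BM, P(τ_b ≤ t) = 2 · P(B_t ≥ b). Since B_t ~ N(0, t), P(B_t ≥ 2.73) = 1 − Φ(2.73/√t) = 1 − Φ(2.73/√9.11) = 1 − Φ(0.9045) ≈ 0.18287. Doubling: P(τ_{2.73} ≤ 9.11) ≈ 2 · 0.18287 = 0.36574 ≈ 0.3657.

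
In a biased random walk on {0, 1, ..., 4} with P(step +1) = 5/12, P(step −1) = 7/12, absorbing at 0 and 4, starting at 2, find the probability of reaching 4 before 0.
P(hit 4 before 0) = (1 − (7/5)^2) / (1 − (7/5)^4) = 25/74

Let u_k denote P(reach 4 before 0 | start at k). Boundary: u_0 = 0, u_4 = 1. Recurrence: u_k = 5/12·u_{k+1} + 7/12·u_{k-1} for 1 ≤ k ≤ 3. Try u_k = A + B·r^k with r = q/p = (7/12)/(5/12) = 7/5. Substitution satisfies the recurrence; boundary conditions give:
  u_k = (1 − r^k) / (1 − r^N) = (1 − (7/5)^2) / (1 − (7/5)^4) = 25/74.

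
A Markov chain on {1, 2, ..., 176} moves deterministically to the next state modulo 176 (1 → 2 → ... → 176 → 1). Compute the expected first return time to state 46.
E[T_46 | X_0 = 46] = 176

The chain cycles deterministically, so starting at state 46 it returns in exactly 176 steps. Equivalently, the stationary distribution is uniform π_j = 1/176 for every state j, so by Kac's formula E[T_46] = 1/π_46 = 176.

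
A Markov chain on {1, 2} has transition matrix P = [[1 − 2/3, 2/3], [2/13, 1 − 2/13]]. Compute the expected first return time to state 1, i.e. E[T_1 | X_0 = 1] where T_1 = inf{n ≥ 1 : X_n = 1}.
E[T_1 | X_0 = 1] = 1/π_1 = 16/3

For an irreducible recurrent Markov chain with stationary distribution π, E[T_i | X_0 = i] = 1/π_i (Kac's formula). Here π_1 = (2/13)/(2/3 + 2/13) = (2/13)/(32/39) = 3/16, so E[T_1 | X_0 = 1] = 1/π_1 = (2/3 + 2/13)/(2/13) = (32/39)/(2/13) = 16/3.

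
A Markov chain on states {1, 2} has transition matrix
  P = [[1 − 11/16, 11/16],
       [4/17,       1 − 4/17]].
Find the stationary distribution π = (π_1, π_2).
π_1 = 64/251, π_2 = 187/251

Solve πP = π with π_1 + π_2 = 1. From πP = π: π_1 · (1 − 11/16) + π_2 · 4/17 = π_1 ⇒ π_2 · 4/17 = π_1 · 11/16 ⇒ π_2/π_1 = (11/16)/(4/17) = 187/64. Together with π_1 + π_2 = 1:
  π_1 = (4/17)/(11/16 + 4/17) = (4/17)/(251/272) = 64/251,
  π_2 = (11/16)/(11/16 + 4/17) = (11/16)/(251/272) = 187/251.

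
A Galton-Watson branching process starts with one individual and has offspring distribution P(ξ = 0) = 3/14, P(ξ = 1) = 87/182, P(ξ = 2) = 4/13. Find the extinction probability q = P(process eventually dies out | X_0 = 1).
q = 39/56

The pgf is f(s) = 3/14 + 87/182·s + 4/13·s². The extinction probability q is the smallest fixed point of f in [0, 1]. Setting s = f(s):
  4/13·s² + (87/182 − 1)·s + 3/14 = 0
  4/13·s² − (3/14 + 4/13)·s + 3/14 = 0
which factors as (s − 1)·(4/13·s − 3/14) = 0, giving roots s = 1 and s = (3/14)/(4/13) = 39/56.
Mean offspring μ = 87/182 + 2·4/13 = 199/182 > 1 (supercritical), so q < 1. The extinction probability is the smaller root: q = (3/14)/(4/13) = 39/56.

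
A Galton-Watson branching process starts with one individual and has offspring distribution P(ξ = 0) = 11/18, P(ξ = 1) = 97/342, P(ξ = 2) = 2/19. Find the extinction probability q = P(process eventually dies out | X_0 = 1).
q = 1

Mean offspring μ = 0·11/18 + 1·97/342 + 2·2/19 = 169/342 ≤ 1. For μ ≤ 1 with offspring not concentrated at 1, the Galton-Watson process goes extinct almost surely, so q = 1.
(Algebraic check: The pgf is f(s) = 11/18 + 97/342·s + 2/19·s². The extinction probability q is the smallest fixed point of f in [0, 1]. Setting s = f(s):
  2/19·s² + (97/342 − 1)·s + 11/18 = 0
  2/19·s² − (11/18 + 2/19)·s + 11/18 = 0
which factors as (s − 1)·(2/19·s − 11/18) = 0, giving roots s = 1 and s = (11/18)/(2/19) = 209/36. Since 209/36 ≥ 1, the smallest root in [0, 1] is s = 1.)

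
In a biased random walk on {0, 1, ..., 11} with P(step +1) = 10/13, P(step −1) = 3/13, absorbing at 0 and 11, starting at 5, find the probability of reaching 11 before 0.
P(hit 11 before 0) = (1 − (3/10)^5) / (1 − (3/10)^11) = 14251000000/14285688979

Let u_k denote P(reach 11 before 0 | start at k). Boundary: u_0 = 0, u_11 = 1. Recurrence: u_k = 10/13·u_{k+1} + 3/13·u_{k-1} for 1 ≤ k ≤ 10. Try u_k = A + B·r^k with r = q/p = (3/13)/(10/13) = 3/10. Substitution satisfies the recurrence; boundary conditions give:
  u_k = (1 − r^k) / (1 − r^N) = (1 − (3/10)^5) / (1 − (3/10)^11) = 14251000000/14285688979.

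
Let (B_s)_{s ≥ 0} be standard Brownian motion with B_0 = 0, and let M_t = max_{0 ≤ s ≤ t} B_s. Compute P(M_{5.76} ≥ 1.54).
P(M_{5.76} ≥ 1.54) = 2·P(B_{5.76} ≥ 1.54) = 2(1 − Φ(1.54/√5.76)) ≈ 0.5211

By the reflection principle for Brownian motion, P(M_t ≥ a) = 2 · P(B_t ≥ a) for a ≥ 0. Since B_t ~ N(0, t), P(B_t ≥ 1.54) = 1 − Φ(1.54/√t) = 1 − Φ(1.54/√5.76) = 1 − Φ(0.6417). So
  P(M_{5.76} ≥ 1.54) = 2(1 − Φ(0.6417)) ≈ 0.5211.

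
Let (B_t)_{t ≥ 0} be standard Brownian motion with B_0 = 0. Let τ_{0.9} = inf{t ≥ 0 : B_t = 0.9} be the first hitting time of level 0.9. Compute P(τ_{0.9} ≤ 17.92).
P(τ_{0.9} ≤ 17.92) = 2(1 − Φ(0.9/√17.92)) = 2(1 − Φ(0.2126)) ≈ 0.8316

By the reflection principle for standard BM, P(τ_b ≤ t) = 2 · P(B_t ≥ b). Since B_t ~ N(0, t), P(B_t ≥ 0.9) = 1 − Φ(0.9/√t) = 1 − Φ(0.9/√17.92) = 1 − Φ(0.2126) ≈ 0.41582. Doubling: P(τ_{0.9} ≤ 17.92) ≈ 2 · 0.41582 = 0.83164 ≈ 0.8316.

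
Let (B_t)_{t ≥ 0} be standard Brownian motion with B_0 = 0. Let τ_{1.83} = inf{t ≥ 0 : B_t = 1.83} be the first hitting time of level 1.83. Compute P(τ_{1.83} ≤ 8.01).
P(τ_{1.83} ≤ 8.01) = 2(1 − Φ(1.83/√8.01)) = 2(1 − Φ(0.6466)) ≈ 0.5179

By the reflection principle for standard BM, P(τ_b ≤ t) = 2 · P(B_t ≥ b). Since B_t ~ N(0, t), P(B_t ≥ 1.83) = 1 − Φ(1.83/√t) = 1 − Φ(1.83/√8.01) = 1 − Φ(0.6466) ≈ 0.25895. Doubling: P(τ_{1.83} ≤ 8.01) ≈ 2 · 0.25895 = 0.51790 ≈ 0.5179.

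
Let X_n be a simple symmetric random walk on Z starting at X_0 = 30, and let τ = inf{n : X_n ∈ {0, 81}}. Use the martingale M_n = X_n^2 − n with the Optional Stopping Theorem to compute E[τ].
E[τ] = 1530

M_n = X_n^2 − n is a martingale (since E[X_{n+1}^2 | F_n] = X_n^2 + 1). By OST (τ has finite mean in a bounded region), E[M_τ] = E[M_0] = X_0^2 − 0 = 30^2 = 900. Also E[M_τ] = E[X_τ^2] − E[τ]. The walk exits at 0 or 81, with P(hit 81 first) = 30/81, so E[X_τ^2] = 81^2 · 30/81 + 0 = 2430. Thus E[τ] = E[X_τ^2] − E[M_τ] = 2430 − 900 = 1530 = 30(81 − 30) = 1530.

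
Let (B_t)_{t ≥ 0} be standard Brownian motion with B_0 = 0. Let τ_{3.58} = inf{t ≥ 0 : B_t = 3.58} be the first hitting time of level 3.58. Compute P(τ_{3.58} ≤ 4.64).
P(τ_{3.58} ≤ 4.64) = 2(1 − Φ(3.58/√4.64)) = 2(1 − Φ(1.6620)) ≈ 0.0965

By the reflection principle for standard BM, P(τ_b ≤ t) = 2 · P(B_t ≥ b). Since B_t ~ N(0, t), P(B_t ≥ 3.58) = 1 − Φ(3.58/√t) = 1 − Φ(3.58/√4.64) = 1 − Φ(1.6620) ≈ 0.04826. Doubling: P(τ_{3.58} ≤ 4.64) ≈ 2 · 0.04826 = 0.09652 ≈ 0.0965.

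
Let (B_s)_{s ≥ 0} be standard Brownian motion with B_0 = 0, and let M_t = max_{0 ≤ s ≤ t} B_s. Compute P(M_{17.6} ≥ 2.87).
P(M_{17.6} ≥ 2.87) = 2·P(B_{17.6} ≥ 2.87) = 2(1 − Φ(2.87/√17.6)) ≈ 0.4939

By the reflection principle for Brownian motion, P(M_t ≥ a) = 2 · P(B_t ≥ a) for a ≥ 0. Since B_t ~ N(0, t), P(B_t ≥ 2.87) = 1 − Φ(2.87/√t) = 1 − Φ(2.87/√17.6) = 1 − Φ(0.6841). So
  P(M_{17.6} ≥ 2.87) = 2(1 − Φ(0.6841)) ≈ 0.4939.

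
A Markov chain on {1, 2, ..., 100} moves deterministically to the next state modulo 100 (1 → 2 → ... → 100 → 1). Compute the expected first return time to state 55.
E[T_55 | X_0 = 55] = 100

The chain cycles deterministically, so starting at state 55 it returns in exactly 100 steps. Equivalently, the stationary distribution is uniform π_j = 1/100 for every state j, so by Kac's formula E[T_55] = 1/π_55 = 100.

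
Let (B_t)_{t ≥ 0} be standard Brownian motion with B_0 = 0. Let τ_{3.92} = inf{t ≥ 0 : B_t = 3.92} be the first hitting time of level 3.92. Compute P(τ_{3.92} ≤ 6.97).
P(τ_{3.92} ≤ 6.97) = 2(1 − Φ(3.92/√6.97)) = 2(1 − Φ(1.4848)) ≈ 0.1376

By the reflection principle for standard BM, P(τ_b ≤ t) = 2 · P(B_t ≥ b). Since B_t ~ N(0, t), P(B_t ≥ 3.92) = 1 − Φ(3.92/√t) = 1 − Φ(3.92/√6.97) = 1 − Φ(1.4848) ≈ 0.06880. Doubling: P(τ_{3.92} ≤ 6.97) ≈ 2 · 0.06880 = 0.13760 ≈ 0.1376.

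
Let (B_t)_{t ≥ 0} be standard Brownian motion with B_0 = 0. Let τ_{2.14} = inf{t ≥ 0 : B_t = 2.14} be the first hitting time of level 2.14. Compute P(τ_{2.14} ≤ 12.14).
P(τ_{2.14} ≤ 12.14) = 2(1 − Φ(2.14/√12.14)) = 2(1 − Φ(0.6142)) ≈ 0.5391

By the reflection principle for standard BM, P(τ_b ≤ t) = 2 · P(B_t ≥ b). Since B_t ~ N(0, t), P(B_t ≥ 2.14) = 1 − Φ(2.14/√t) = 1 − Φ(2.14/√12.14) = 1 − Φ(0.6142) ≈ 0.26954. Doubling: P(τ_{2.14} ≤ 12.14) ≈ 2 · 0.26954 = 0.53908 ≈ 0.5391.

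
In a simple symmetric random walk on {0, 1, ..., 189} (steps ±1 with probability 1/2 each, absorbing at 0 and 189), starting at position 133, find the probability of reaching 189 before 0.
P(hit 189 before 0) = 133/189 = 19/27

Let u_k = P(hit 189 before 0 | start at k). Then u_0 = 0, u_189 = 1, and u_k = u_{k-1}/2 + u_{k+1}/2 for 1 ≤ k ≤ 188. This harmonic recurrence is solved by u_k = k/189, giving u_133 = 133/189 = 19/27.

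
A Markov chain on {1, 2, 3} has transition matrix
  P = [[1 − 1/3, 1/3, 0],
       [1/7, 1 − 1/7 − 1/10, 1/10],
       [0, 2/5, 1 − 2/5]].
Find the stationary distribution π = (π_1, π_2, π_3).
π = (12/47, 28/47, 7/47)

This is a birth-death chain on three states, which satisfies detailed balance: π_1 · P_{12} = π_2 · P_{21} and π_2 · P_{23} = π_3 · P_{32}.
From π_1 · 1/3 = π_2 · 1/7: π_2/π_1 = (1/3)/(1/7) = 7/3.
From π_2 · 1/10 = π_3 · 2/5: π_3/π_2 = (1/10)/(2/5) = 1/4.
Take π_1 proportional to 1; then unnormalized π = (1, 7/3, 7/12). Normalize by dividing by the sum 47/12:
  π = (12/47, 28/47, 7/47).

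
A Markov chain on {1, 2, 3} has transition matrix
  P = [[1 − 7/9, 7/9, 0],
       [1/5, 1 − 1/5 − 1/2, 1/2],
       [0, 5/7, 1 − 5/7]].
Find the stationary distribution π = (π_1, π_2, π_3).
π = (18/137, 70/137, 49/137)

This is a birth-death chain on three states, which satisfies detailed balance: π_1 · P_{12} = π_2 · P_{21} and π_2 · P_{23} = π_3 · P_{32}.
From π_1 · 7/9 = π_2 · 1/5: π_2/π_1 = (7/9)/(1/5) = 35/9.
From π_2 · 1/2 = π_3 · 5/7: π_3/π_2 = (1/2)/(5/7) = 7/10.
Take π_1 proportional to 1; then unnormalized π = (1, 35/9, 49/18). Normalize by dividing by the sum 137/18:
  π = (18/137, 70/137, 49/137).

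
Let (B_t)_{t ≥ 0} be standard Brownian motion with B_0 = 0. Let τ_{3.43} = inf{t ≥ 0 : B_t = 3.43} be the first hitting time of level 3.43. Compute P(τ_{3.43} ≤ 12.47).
P(τ_{3.43} ≤ 12.47) = 2(1 − Φ(3.43/√12.47)) = 2(1 − Φ(0.9713)) ≈ 0.3314

By the reflection principle for standard BM, P(τ_b ≤ t) = 2 · P(B_t ≥ b). Since B_t ~ N(0, t), P(B_t ≥ 3.43) = 1 − Φ(3.43/√t) = 1 − Φ(3.43/√12.47) = 1 − Φ(0.9713) ≈ 0.16570. Doubling: P(τ_{3.43} ≤ 12.47) ≈ 2 · 0.16570 = 0.33140 ≈ 0.3314.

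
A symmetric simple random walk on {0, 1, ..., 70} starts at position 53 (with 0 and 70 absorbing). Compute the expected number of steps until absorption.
E[τ | X_0 = 53] = 901

Let v_k = E[τ | X_0 = k]. Boundary: v_0 = v_70 = 0. Recurrence: v_k = 1 + (v_{k-1} + v_{k+1})/2 for 1 ≤ k ≤ 69. The particular solution to v_k − (v_{k-1} + v_{k+1})/2 = 1 is v_k = −k^2. Adding homogeneous solution A + B k and matching boundaries gives v_k = k (70 − k). Substituting k = 53: v_53 = 53 · 17 = 901.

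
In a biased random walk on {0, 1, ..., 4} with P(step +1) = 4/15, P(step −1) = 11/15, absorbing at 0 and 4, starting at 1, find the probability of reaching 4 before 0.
P(hit 4 before 0) = (1 − (11/4)^1) / (1 − (11/4)^4) = 64/2055

Let u_k denote P(reach 4 before 0 | start at k). Boundary: u_0 = 0, u_4 = 1. Recurrence: u_k = 4/15·u_{k+1} + 11/15·u_{k-1} for 1 ≤ k ≤ 3. Try u_k = A + B·r^k with r = q/p = (11/15)/(4/15) = 11/4. Substitution satisfies the recurrence; boundary conditions give:
  u_k = (1 − r^k) / (1 − r^N) = (1 − (11/4)^1) / (1 − (11/4)^4) = 64/2055.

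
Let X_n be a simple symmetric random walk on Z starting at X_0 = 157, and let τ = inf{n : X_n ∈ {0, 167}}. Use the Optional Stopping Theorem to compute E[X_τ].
E[X_τ] = 157

X_n is a martingale and τ is a bounded-mean stopping time (indeed τ is finite a.s. with bounded expectation since the walk is in a bounded region). By the OST, E[X_τ] = E[X_0] = 157. Equivalently: E[X_τ] = 167 · P(hit 167 first) + 0 · P(hit 0 first) = 167 · (157/167) = 157.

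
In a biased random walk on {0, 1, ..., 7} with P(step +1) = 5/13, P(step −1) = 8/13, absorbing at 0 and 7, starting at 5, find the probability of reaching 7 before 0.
P(hit 7 before 0) = (1 − (8/5)^5) / (1 − (8/5)^7) = 247025/673009

Let u_k denote P(reach 7 before 0 | start at k). Boundary: u_0 = 0, u_7 = 1. Recurrence: u_k = 5/13·u_{k+1} + 8/13·u_{k-1} for 1 ≤ k ≤ 6. Try u_k = A + B·r^k with r = q/p = (8/13)/(5/13) = 8/5. Substitution satisfies the recurrence; boundary conditions give:
  u_k = (1 − r^k) / (1 − r^N) = (1 − (8/5)^5) / (1 − (8/5)^7) = 247025/673009.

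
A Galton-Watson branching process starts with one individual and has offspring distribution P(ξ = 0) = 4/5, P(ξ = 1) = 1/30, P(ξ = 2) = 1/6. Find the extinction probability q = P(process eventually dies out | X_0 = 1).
q = 1

Mean offspring μ = 0·4/5 + 1·1/30 + 2·1/6 = 11/30 ≤ 1. For μ ≤ 1 with offspring not concentrated at 1, the Galton-Watson process goes extinct almost surely, so q = 1.
(Algebraic check: The pgf is f(s) = 4/5 + 1/30·s + 1/6·s². The extinction probability q is the smallest fixed point of f in [0, 1]. Setting s = f(s):
  1/6·s² + (1/30 − 1)·s + 4/5 = 0
  1/6·s² − (4/5 + 1/6)·s + 4/5 = 0
which factors as (s − 1)·(1/6·s − 4/5) = 0, giving roots s = 1 and s = (4/5)/(1/6) = 24/5. Since 24/5 ≥ 1, the smallest root in [0, 1] is s = 1.)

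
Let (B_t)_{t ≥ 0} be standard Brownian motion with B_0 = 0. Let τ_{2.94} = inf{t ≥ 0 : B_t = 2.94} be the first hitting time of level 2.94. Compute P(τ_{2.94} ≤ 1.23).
P(τ_{2.94} ≤ 1.23) = 2(1 − Φ(2.94/√1.23)) = 2(1 − Φ(2.6509)) ≈ 0.0080

By the reflection principle for standard BM, P(τ_b ≤ t) = 2 · P(B_t ≥ b). Since B_t ~ N(0, t), P(B_t ≥ 2.94) = 1 − Φ(2.94/√t) = 1 − Φ(2.94/√1.23) = 1 − Φ(2.6509) ≈ 0.00401. Doubling: P(τ_{2.94} ≤ 1.23) ≈ 2 · 0.00401 = 0.00802 ≈ 0.0080.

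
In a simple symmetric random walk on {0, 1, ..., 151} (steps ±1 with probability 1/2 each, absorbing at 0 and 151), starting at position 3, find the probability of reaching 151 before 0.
P(hit 151 before 0) = 3/151

Let u_k = P(hit 151 before 0 | start at k). Then u_0 = 0, u_151 = 1, and u_k = u_{k-1}/2 + u_{k+1}/2 for 1 ≤ k ≤ 150. This harmonic recurrence is solved by u_k = k/151, giving u_3 = 3/151.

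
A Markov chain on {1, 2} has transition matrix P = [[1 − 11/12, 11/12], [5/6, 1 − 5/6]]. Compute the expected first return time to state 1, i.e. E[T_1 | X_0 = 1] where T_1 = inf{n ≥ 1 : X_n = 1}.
E[T_1 | X_0 = 1] = 1/π_1 = 21/10

For an irreducible recurrent Markov chain with stationary distribution π, E[T_i | X_0 = i] = 1/π_i (Kac's formula). Here π_1 = (5/6)/(11/12 + 5/6) = (5/6)/(7/4) = 10/21, so E[T_1 | X_0 = 1] = 1/π_1 = (11/12 + 5/6)/(5/6) = (7/4)/(5/6) = 21/10.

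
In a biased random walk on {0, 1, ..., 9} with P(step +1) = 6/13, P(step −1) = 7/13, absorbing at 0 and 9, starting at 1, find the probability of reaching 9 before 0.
P(hit 9 before 0) = (1 − (7/6)^1) / (1 − (7/6)^9) = 1679616/30275911

Let u_k denote P(reach 9 before 0 | start at k). Boundary: u_0 = 0, u_9 = 1. Recurrence: u_k = 6/13·u_{k+1} + 7/13·u_{k-1} for 1 ≤ k ≤ 8. Try u_k = A + B·r^k with r = q/p = (7/13)/(6/13) = 7/6. Substitution satisfies the recurrence; boundary conditions give:
  u_k = (1 − r^k) / (1 − r^N) = (1 − (7/6)^1) / (1 − (7/6)^9) = 1679616/30275911.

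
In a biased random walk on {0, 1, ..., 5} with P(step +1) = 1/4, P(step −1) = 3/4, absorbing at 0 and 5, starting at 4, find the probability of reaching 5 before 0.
P(hit 5 before 0) = (1 − (3)^4) / (1 − (3)^5) = 40/121

Let u_k denote P(reach 5 before 0 | start at k). Boundary: u_0 = 0, u_5 = 1. Recurrence: u_k = 1/4·u_{k+1} + 3/4·u_{k-1} for 1 ≤ k ≤ 4. Try u_k = A + B·r^k with r = q/p = (3/4)/(1/4) = 3. Substitution satisfies the recurrence; boundary conditions give:
  u_k = (1 − r^k) / (1 − r^N) = (1 − (3)^4) / (1 − (3)^5) = 40/121.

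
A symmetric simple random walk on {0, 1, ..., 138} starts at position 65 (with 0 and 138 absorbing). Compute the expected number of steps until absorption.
E[τ | X_0 = 65] = 4745

Let v_k = E[τ | X_0 = k]. Boundary: v_0 = v_138 = 0. Recurrence: v_k = 1 + (v_{k-1} + v_{k+1})/2 for 1 ≤ k ≤ 137. The particular solution to v_k − (v_{k-1} + v_{k+1})/2 = 1 is v_k = −k^2. Adding homogeneous solution A + B k and matching boundaries gives v_k = k (138 − k). Substituting k = 65: v_65 = 65 · 73 = 4745.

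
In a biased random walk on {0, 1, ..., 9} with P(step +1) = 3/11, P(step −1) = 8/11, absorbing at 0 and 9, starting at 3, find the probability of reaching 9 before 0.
P(hit 9 before 0) = (1 − (8/3)^3) / (1 − (8/3)^9) = 729/276697

Let u_k denote P(reach 9 before 0 | start at k). Boundary: u_0 = 0, u_9 = 1. Recurrence: u_k = 3/11·u_{k+1} + 8/11·u_{k-1} for 1 ≤ k ≤ 8. Try u_k = A + B·r^k with r = q/p = (8/11)/(3/11) = 8/3. Substitution satisfies the recurrence; boundary conditions give:
  u_k = (1 − r^k) / (1 − r^N) = (1 − (8/3)^3) / (1 − (8/3)^9) = 729/276697.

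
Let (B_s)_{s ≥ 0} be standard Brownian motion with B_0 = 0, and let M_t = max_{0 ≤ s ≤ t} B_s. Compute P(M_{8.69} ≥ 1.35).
P(M_{8.69} ≥ 1.35) = 2·P(B_{8.69} ≥ 1.35) = 2(1 − Φ(1.35/√8.69)) ≈ 0.6470

By the reflection principle for Brownian motion, P(M_t ≥ a) = 2 · P(B_t ≥ a) for a ≥ 0. Since B_t ~ N(0, t), P(B_t ≥ 1.35) = 1 − Φ(1.35/√t) = 1 − Φ(1.35/√8.69) = 1 − Φ(0.4580). So
  P(M_{8.69} ≥ 1.35) = 2(1 − Φ(0.4580)) ≈ 0.6470.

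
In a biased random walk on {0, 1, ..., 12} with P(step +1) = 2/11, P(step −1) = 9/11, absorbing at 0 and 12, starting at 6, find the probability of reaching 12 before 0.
P(hit 12 before 0) = (1 − (9/2)^6) / (1 − (9/2)^12) = 64/531505

Let u_k denote P(reach 12 before 0 | start at k). Boundary: u_0 = 0, u_12 = 1. Recurrence: u_k = 2/11·u_{k+1} + 9/11·u_{k-1} for 1 ≤ k ≤ 11. Try u_k = A + B·r^k with r = q/p = (9/11)/(2/11) = 9/2. Substitution satisfies the recurrence; boundary conditions give:
  u_k = (1 − r^k) / (1 − r^N) = (1 − (9/2)^6) / (1 − (9/2)^12) = 64/531505.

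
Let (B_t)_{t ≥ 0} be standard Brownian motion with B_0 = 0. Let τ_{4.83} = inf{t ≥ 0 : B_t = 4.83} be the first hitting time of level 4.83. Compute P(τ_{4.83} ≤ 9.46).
P(τ_{4.83} ≤ 9.46) = 2(1 − Φ(4.83/√9.46)) = 2(1 − Φ(1.5704)) ≈ 0.1163

By the reflection principle for standard BM, P(τ_b ≤ t) = 2 · P(B_t ≥ b). Since B_t ~ N(0, t), P(B_t ≥ 4.83) = 1 − Φ(4.83/√t) = 1 − Φ(4.83/√9.46) = 1 − Φ(1.5704) ≈ 0.05816. Doubling: P(τ_{4.83} ≤ 9.46) ≈ 2 · 0.05816 = 0.11632 ≈ 0.1163.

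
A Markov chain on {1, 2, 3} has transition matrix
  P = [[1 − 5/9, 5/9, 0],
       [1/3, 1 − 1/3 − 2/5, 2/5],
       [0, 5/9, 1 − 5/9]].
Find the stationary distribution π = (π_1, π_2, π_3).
π = (15/58, 25/58, 9/29)

This is a birth-death chain on three states, which satisfies detailed balance: π_1 · P_{12} = π_2 · P_{21} and π_2 · P_{23} = π_3 · P_{32}.
From π_1 · 5/9 = π_2 · 1/3: π_2/π_1 = (5/9)/(1/3) = 5/3.
From π_2 · 2/5 = π_3 · 5/9: π_3/π_2 = (2/5)/(5/9) = 18/25.
Take π_1 proportional to 1; then unnormalized π = (1, 5/3, 6/5). Normalize by dividing by the sum 58/15:
  π = (15/58, 25/58, 9/29).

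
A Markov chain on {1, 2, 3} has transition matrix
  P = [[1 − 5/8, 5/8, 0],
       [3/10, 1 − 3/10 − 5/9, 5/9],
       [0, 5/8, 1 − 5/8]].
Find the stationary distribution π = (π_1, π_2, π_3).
π = (108/533, 225/533, 200/533)

This is a birth-death chain on three states, which satisfies detailed balance: π_1 · P_{12} = π_2 · P_{21} and π_2 · P_{23} = π_3 · P_{32}.
From π_1 · 5/8 = π_2 · 3/10: π_2/π_1 = (5/8)/(3/10) = 25/12.
From π_2 · 5/9 = π_3 · 5/8: π_3/π_2 = (5/9)/(5/8) = 8/9.
Take π_1 proportional to 1; then unnormalized π = (1, 25/12, 50/27). Normalize by dividing by the sum 533/108:
  π = (108/533, 225/533, 200/533).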